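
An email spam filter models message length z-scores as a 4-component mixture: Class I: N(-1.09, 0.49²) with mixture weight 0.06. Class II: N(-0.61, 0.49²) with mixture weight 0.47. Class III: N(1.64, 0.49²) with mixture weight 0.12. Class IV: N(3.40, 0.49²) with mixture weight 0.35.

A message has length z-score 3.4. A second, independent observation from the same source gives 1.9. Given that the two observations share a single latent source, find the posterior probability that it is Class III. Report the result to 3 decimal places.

0.049

The responsibility of component k is π_k f_k(x) divided by Σ_j π_j f_j(x).
Since both observations come from the same component, the likelihood for component k is f_k(x₁)·f_k(x₂).
  L_I = [4.76269e-19] × [6.68741e-09] = 3.185e-27
  L_II = [2.33248e-15] × [1.63261e-06] = 3.80803e-21
  L_III = [0.00128598] × [0.707255] = 0.000909516
  L_IV = [0.814168] × [0.00751288] = 0.00611675
Weight by the priors:
  π_I·L_I = 0.06 × 3.185e-27 = 1.911e-28
  π_II·L_II = 0.47 × 3.80803e-21 = 1.78977e-21
  π_III·L_III = 0.12 × 0.000909516 = 0.000109142
  π_IV·L_IV = 0.35 × 0.00611675 = 0.00214086
Sum: 1.911e-28 + 1.78977e-21 + 0.000109142 + 0.00214086 = 0.00225
So the posterior for Class III is 0.000109142 / 0.00225 ≈ 0.049.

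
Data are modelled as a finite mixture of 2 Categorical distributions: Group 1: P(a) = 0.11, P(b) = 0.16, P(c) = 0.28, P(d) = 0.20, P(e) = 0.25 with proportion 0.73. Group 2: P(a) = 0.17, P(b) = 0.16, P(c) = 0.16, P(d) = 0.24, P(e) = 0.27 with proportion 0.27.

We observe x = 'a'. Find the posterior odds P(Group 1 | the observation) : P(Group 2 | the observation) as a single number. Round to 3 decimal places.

1.749

Posterior odds = (P(Z=i) f_i(x)) / (P(Z=j) f_j(x)); the normalising sum cancels.
Component likelihoods at x = 'a':
  L_1 = P(a | comp) = 0.11
  L_2 = P(a | comp) = 0.17
Posterior odds = (P(Z=1)·L_1) / (P(Z=2)·L_2) = (0.73·0.11) / (0.27·0.17) = 0.0803 / 0.0459 ≈ 1.749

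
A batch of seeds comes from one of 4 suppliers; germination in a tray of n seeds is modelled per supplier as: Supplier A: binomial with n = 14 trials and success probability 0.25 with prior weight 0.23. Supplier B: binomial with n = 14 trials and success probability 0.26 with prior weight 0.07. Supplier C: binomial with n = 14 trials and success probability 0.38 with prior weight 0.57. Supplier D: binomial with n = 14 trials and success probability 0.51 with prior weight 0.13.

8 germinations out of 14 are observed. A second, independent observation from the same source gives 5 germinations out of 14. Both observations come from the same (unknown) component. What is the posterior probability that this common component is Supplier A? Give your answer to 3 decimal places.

Apply Bayes' rule: the posterior for each component is proportional to its prior times its likelihood at x.
Since both observations come from the same component, the likelihood for component k is f_k(x₁)·f_k(x₂).
  f_A = [0.00815536] × [0.146796] = 0.00119718
  f_B = [0.0102975] × [0.158276] = 0.00162985
  f_C = [0.0741608] × [0.214737] = 0.0159251
  f_D = [0.190236] × [0.112481] = 0.021398
Multiply by the mixture weights:
  w_A·f_A = 0.23 × 0.00119718 = 0.000275351
  w_B·f_B = 0.07 × 0.00162985 = 0.00011409
  w_C·f_C = 0.57 × 0.0159251 = 0.00907729
  w_D·f_D = 0.13 × 0.021398 = 0.00278174
Denominator: 0.000275351 + 0.00011409 + 0.00907729 + 0.00278174 = 0.0122485
So the posterior for Supplier A is 0.000275351 / 0.0122485 ≈ 0.022.

0.022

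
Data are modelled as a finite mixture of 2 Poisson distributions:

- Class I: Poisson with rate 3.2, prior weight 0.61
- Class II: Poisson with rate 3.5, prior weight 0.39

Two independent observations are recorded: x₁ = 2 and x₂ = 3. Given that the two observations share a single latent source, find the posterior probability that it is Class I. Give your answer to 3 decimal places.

0.645

P(component k | x) = P(Z=k)·f_k(x) / marginal(x), where marginal(x) = Σ_j P(Z=j)·f_j(x).
Since both observations come from the same component, the likelihood for component k is f_k(x₁)·f_k(x₂).
  p_I = [0.208702] × [0.222616] = 0.0464605
  p_II = [0.184959] × [0.215785] = 0.0399115
Unnormalised posteriors:
  P(Z=I)·p_I = 0.61 × 0.0464605 = 0.0283409
  P(Z=II)·p_II = 0.39 × 0.0399115 = 0.0155655
Denominator: 0.0283409 + 0.0155655 = 0.0439064
Responsibility of Class I: 0.0283409 / 0.0439064 ≈ 0.645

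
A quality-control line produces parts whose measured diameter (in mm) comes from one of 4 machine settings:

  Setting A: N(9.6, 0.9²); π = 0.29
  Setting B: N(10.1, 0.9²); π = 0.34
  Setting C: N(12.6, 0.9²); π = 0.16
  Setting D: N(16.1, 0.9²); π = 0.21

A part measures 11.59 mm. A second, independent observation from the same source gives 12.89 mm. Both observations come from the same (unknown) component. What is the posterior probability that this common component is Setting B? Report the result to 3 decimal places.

0.009

Posterior ∝ prior × likelihood, so P(k | x) ∝ π_k f_k(x); normalise over all components.
Since both observations come from the same component, the likelihood for component k is f_k(x₁)·f_k(x₂).
  p_A = [0.038462] × [0.000555789] = 2.13768e-05
  p_B = [0.112589] × [0.0036298] = 0.000408676
  p_C = [0.236154] × [0.420845] = 0.0993843
  p_D = [1.56254e-06] × [0.000766149] = 1.19714e-09
Weight by the priors:
  π_A·p_A = 0.29 × 2.13768e-05 = 6.19927e-06
  π_B·p_B = 0.34 × 0.000408676 = 0.00013895
  π_C·p_C = 0.16 × 0.0993843 = 0.0159015
  π_D·p_D = 0.21 × 1.19714e-09 = 2.514e-10
Marginal: 6.19927e-06 + 0.00013895 + 0.0159015 + 2.514e-10 = 0.0160466
So the posterior for Setting B is 0.00013895 / 0.0160466 ≈ 0.009.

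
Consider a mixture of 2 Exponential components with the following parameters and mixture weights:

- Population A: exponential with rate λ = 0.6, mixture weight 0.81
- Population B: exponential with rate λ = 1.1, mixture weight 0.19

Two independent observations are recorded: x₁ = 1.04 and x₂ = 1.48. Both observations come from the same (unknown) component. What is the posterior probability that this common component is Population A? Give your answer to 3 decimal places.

By Bayes' theorem, P(k | x) = π_k f_k(x) / Σ_j π_j f_j(x).
Since both observations come from the same component, the likelihood for component k is f_k(x₁)·f_k(x₂).
  L_A = [0.6·e^(−0.6·1.04) = 0.6·e^(−0.6240) = 0.321478] × [0.246887] = 0.0793687
  L_B = [1.1·e^(−1.1·1.04) = 1.1·e^(−1.1440) = 0.350397] × [0.215954] = 0.0756695
Unnormalised posteriors:
  π_A·L_A = 0.81 × 0.0793687 = 0.0642886
  π_B·L_B = 0.19 × 0.0756695 = 0.0143772
Normaliser: 0.0642886 + 0.0143772 = 0.0786659
P(Population A | x₁, x₂) = 0.0642886 / 0.0786659 ≈ 0.817

0.817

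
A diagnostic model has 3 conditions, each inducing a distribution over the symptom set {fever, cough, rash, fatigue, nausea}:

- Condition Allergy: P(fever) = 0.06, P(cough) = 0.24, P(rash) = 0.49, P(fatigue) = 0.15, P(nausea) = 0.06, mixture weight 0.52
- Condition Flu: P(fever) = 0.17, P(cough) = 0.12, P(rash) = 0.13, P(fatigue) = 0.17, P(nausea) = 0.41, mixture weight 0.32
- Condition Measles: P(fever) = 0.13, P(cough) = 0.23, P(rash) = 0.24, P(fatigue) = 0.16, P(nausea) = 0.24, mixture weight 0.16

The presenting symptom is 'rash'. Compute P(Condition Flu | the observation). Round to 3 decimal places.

0.124

Posterior ∝ prior × likelihood, so P(k | x) ∝ π_k f_k(x); normalise over all components.
Component likelihoods at x = 'rash':
  L_Allergy = 0.49
  L_Flu = 0.13
  L_Measles = 0.24
Prior × likelihood for each component:
  π_Allergy·L_Allergy = 0.52 × 0.49 = 0.2548
  π_Flu·L_Flu = 0.32 × 0.13 = 0.0416
  π_Measles·L_Measles = 0.16 × 0.24 = 0.0384
Marginal: 0.2548 + 0.0416 + 0.0384 = 0.3348
P(Condition Flu | data) ≈ 0.124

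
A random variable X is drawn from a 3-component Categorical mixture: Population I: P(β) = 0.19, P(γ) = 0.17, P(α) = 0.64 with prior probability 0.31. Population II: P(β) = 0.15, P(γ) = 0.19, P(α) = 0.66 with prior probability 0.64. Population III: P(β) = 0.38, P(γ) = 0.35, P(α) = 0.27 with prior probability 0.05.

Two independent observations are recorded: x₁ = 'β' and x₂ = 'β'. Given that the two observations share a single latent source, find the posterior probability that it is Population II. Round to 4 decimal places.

0.4389

Posterior ∝ prior × likelihood, so P(k | x) ∝ P(Z=k) f_k(x); normalise over all components.
Since both observations come from the same component, the likelihood for component k is f_k(x₁)·f_k(x₂).
  f_I = [0.19] × [0.19] = 0.0361
  f_II = [0.15] × [0.15] = 0.0225
  f_III = [0.38] × [0.38] = 0.1444
Weight by the priors:
  P(Z=I)·f_I = 0.31 × 0.0361 = 0.011191
  P(Z=II)·f_II = 0.64 × 0.0225 = 0.0144
  P(Z=III)·f_III = 0.05 × 0.1444 = 0.00722
Denominator: 0.011191 + 0.0144 + 0.00722 = 0.032811
So the posterior for Population II is 0.0144 / 0.032811 ≈ 0.4389.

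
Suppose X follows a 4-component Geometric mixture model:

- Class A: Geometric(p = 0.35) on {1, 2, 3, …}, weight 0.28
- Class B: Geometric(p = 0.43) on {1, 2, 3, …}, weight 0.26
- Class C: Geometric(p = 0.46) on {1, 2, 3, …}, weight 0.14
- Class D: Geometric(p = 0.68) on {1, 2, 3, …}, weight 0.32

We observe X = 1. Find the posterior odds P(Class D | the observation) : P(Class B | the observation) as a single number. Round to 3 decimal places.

Posterior odds = (π_i f_i(x)) / (π_j f_j(x)); the normalising sum cancels.
Evaluate each component's likelihood at the observed value:
  L_A = 0.35·(1−0.35)^0 = 0.35·1 = 0.35
  L_B = 0.43·(1−0.43)^0 = 0.43·1 = 0.43
  L_C = 0.46·(1−0.46)^0 = 0.46·1 = 0.46
  L_D = 0.68·(1−0.68)^0 = 0.68·1 = 0.68
Posterior odds = (π_D·L_D) / (π_B·L_B) = (0.32·0.68) / (0.26·0.43) = 0.2176 / 0.1118 ≈ 1.946

1.946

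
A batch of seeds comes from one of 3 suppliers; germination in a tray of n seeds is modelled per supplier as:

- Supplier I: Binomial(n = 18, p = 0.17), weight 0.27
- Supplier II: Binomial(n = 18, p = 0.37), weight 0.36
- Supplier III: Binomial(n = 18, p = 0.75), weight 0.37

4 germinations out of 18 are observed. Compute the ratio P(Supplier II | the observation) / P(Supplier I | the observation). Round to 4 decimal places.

Since P(k|x) ∝ π_k f_k(x), the posterior odds are π_i f_i(x) / (π_j f_j(x)).
Binomial probabilities:
  p_I = C(18,4)·0.17^4·0.83^14 = 3060·0.00083521·0.0736365 = 0.188196
  p_II = C(18,4)·0.37^4·0.63^14 = 3060·0.0187416·0.00155156 = 0.0889807
  p_III = C(18,4)·0.75^4·0.25^14 = 3060·0.316406·3.72529e-09 = 3.60684e-06
Posterior odds = (π_II·p_II) / (π_I·p_I) = (0.36·0.0889807) / (0.27·0.188196) = 0.0320331 / 0.0508129 ≈ 0.6304

0.6304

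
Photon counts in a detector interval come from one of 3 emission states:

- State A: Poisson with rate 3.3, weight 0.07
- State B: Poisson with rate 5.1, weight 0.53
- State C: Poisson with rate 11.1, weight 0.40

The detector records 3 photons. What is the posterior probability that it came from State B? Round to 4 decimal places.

0.8092

P(component k | x) = w_k·f_k(x) / marginal(x), where marginal(x) = Σ_j w_j·f_j(x).
Poisson probabilities:
  L_A = e^(−3.3)·3.3^3/3! = 0.220912
  L_B = e^(−5.1)·5.1^3/3! = 0.13479
  L_C = e^(−11.1)·11.1^3/3! = 0.00344468
Multiply by the mixture weights:
  w_A·L_A = 0.07 × 0.220912 = 0.0154638
  w_B·L_B = 0.53 × 0.13479 = 0.0714387
  w_C·L_C = 0.40 × 0.00344468 = 0.00137787
Sum: 0.0154638 + 0.0714387 + 0.00137787 = 0.0882804
Responsibility of State B: 0.0714387 / 0.0882804 ≈ 0.8092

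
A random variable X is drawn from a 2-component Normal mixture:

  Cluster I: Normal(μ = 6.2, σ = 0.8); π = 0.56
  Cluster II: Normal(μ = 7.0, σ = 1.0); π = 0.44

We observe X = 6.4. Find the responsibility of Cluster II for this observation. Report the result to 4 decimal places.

The responsibility of component k is π_k f_k(x) divided by Σ_j π_j f_j(x).
Normal densities:
  L_I = 0.483335
  L_II = 0.333225
Unnormalised posteriors:
  π_I·L_I = 0.56 × 0.483335 = 0.270668
  π_II·L_II = 0.44 × 0.333225 = 0.146619
Denominator: 0.270668 + 0.146619 = 0.417287
P(Cluster II | x) ≈ 0.3514

0.3514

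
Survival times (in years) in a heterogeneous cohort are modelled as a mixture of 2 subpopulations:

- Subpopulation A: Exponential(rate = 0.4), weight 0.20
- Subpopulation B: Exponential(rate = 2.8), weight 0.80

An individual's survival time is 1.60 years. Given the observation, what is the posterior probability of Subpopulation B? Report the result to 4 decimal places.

Posterior ∝ prior × likelihood, so P(k | x) ∝ P(Z=k) f_k(x); normalise over all components.
Component likelihoods at x = 1.60 years:
  f_A = 0.4·e^(−0.4·1.60) = 0.4·e^(−0.6400) = 0.210917
  f_B = 2.8·e^(−2.8·1.60) = 2.8·e^(−4.4800) = 0.0317336
Weight by the priors:
  P(Z=A)·f_A = 0.20 × 0.210917 = 0.0421834
  P(Z=B)·f_B = 0.80 × 0.0317336 = 0.0253868
Denominator: 0.0421834 + 0.0253868 = 0.0675702
P(Subpopulation B | x) ≈ 0.3757

0.3757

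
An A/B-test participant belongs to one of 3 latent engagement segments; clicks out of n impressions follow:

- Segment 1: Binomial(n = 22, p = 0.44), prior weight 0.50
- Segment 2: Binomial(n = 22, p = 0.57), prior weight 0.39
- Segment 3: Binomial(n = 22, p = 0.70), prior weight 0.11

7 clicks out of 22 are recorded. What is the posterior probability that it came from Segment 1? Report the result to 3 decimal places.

P(component k | x) = w_k·f_k(x) / marginal(x), where marginal(x) = Σ_j w_j·f_j(x).
Binomial probabilities:
  p_1 = C(22,7)·0.44^7·0.56^15 = 170544·0.00319278·0.00016704 = 0.0909548
  p_2 = C(22,7)·0.57^7·0.43^15 = 170544·0.019549·3.17707e-06 = 0.0105922
  p_3 = C(22,7)·0.70^7·0.30^15 = 170544·0.0823543·1.43489e-08 = 0.000201531
Weight by the priors:
  w_1·p_1 = 0.50 × 0.0909548 = 0.0454774
  w_2·p_2 = 0.39 × 0.0105922 = 0.00413097
  w_3·p_3 = 0.11 × 0.000201531 = 2.21684e-05
Denominator: 0.0454774 + 0.00413097 + 2.21684e-05 = 0.0496305
P(Segment 1 | 7 clicks out of 22) = 0.0454774 / 0.0496305 ≈ 0.916

0.916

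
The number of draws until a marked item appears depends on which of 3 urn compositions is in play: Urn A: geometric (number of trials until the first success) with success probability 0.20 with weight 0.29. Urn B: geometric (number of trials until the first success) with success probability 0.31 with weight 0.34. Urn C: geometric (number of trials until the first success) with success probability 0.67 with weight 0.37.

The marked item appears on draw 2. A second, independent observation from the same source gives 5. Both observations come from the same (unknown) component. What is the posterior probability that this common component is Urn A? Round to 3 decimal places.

0.398

The responsibility of component k is π_k f_k(x) divided by Σ_j π_j f_j(x).
Since both observations come from the same component, the likelihood for component k is f_k(x₁)·f_k(x₂).
  p_A = [0.20·(1−0.20)^1 = 0.20·0.8 = 0.16] × [0.08192] = 0.0131072
  p_B = [0.31·(1−0.31)^1 = 0.31·0.69 = 0.2139] × [0.0702681] = 0.0150303
  p_C = [0.67·(1−0.67)^1 = 0.67·0.33 = 0.2211] × [0.00794567] = 0.00175679
Prior × likelihood for each component:
  π_A·p_A = 0.29 × 0.0131072 = 0.00380109
  π_B·p_B = 0.34 × 0.0150303 = 0.00511032
  π_C·p_C = 0.37 × 0.00175679 = 0.000650011
Normaliser: 0.00380109 + 0.00511032 + 0.000650011 = 0.00956142
So the posterior for Urn A is 0.00380109 / 0.00956142 ≈ 0.398.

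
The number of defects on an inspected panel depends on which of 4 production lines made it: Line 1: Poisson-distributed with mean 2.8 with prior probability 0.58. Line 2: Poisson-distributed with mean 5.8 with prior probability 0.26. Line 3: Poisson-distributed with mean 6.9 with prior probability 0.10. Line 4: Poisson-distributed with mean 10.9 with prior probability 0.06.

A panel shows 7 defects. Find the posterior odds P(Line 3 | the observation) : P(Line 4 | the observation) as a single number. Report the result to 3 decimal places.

3.707

Since P(k|x) ∝ w_k f_k(x), the posterior odds are w_i f_i(x) / (w_j f_j(x)).
Poisson probabilities:
  f_1 = 0.0162799
  f_2 = 0.132635
  f_3 = 0.148895
  f_4 = 0.0669492
Posterior odds = (w_3·f_3) / (w_4·f_4) = (0.10·0.148895) / (0.06·0.0669492) = 0.0148895 / 0.00401695 ≈ 3.707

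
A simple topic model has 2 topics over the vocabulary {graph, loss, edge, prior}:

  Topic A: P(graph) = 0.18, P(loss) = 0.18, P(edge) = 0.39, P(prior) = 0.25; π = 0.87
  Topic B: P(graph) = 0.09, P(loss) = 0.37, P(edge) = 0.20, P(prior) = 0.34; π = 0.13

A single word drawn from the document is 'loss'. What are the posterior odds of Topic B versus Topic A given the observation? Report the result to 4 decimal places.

0.3072

Only the two components matter; the odds are (π_i f_i(x)) / (π_j f_j(x)).
Categorical probabilities:
  L_A = 0.18
  L_B = 0.37
0.0481 / 0.1566 ≈ 0.3072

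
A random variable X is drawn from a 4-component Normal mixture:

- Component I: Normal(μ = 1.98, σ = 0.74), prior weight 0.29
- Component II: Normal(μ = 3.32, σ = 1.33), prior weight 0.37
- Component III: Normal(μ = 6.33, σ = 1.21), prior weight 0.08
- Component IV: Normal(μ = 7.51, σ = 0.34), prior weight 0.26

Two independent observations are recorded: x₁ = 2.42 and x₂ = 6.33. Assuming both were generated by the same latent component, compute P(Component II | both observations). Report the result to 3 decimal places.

0.978

Posterior ∝ prior × likelihood, so P(k | x) ∝ P(Z=k) f_k(x); normalise over all components.
Since both observations come from the same component, the likelihood for component k is f_k(x₁)·f_k(x₂).
  f_I = [(1/(0.74·√(2π)))·exp(−(2.42−1.98)²/(2·0.74²)) = 0.539111·exp(-0.17677) = 0.45176] × [1.69077e-08] = 7.6382e-09
  f_II = [(1/(1.33·√(2π)))·exp(−(2.42−3.32)²/(2·1.33²)) = 0.299957·exp(-0.22896) = 0.238575] × [0.0231662] = 0.00552688
  f_III = [(1/(1.21·√(2π)))·exp(−(2.42−6.33)²/(2·1.21²)) = 0.329704·exp(-5.22099) = 0.00178106] × [0.329704] = 0.000587222
  f_IV = [(1/(0.34·√(2π)))·exp(−(2.42−7.51)²/(2·0.34²)) = 1.173360·exp(-112.05926) = 2.52764e-49] × [0.00284378] = 7.18805e-52
Prior × likelihood for each component:
  P(Z=I)·f_I = 0.29 × 7.6382e-09 = 2.21508e-09
  P(Z=II)·f_II = 0.37 × 0.00552688 = 0.00204494
  P(Z=III)·f_III = 0.08 × 0.000587222 = 4.69778e-05
  P(Z=IV)·f_IV = 0.26 × 7.18805e-52 = 1.86889e-52
Evidence: 2.21508e-09 + 0.00204494 + 4.69778e-05 + 1.86889e-52 = 0.00209192
P(Component II | x₁,x₂) ≈ 0.978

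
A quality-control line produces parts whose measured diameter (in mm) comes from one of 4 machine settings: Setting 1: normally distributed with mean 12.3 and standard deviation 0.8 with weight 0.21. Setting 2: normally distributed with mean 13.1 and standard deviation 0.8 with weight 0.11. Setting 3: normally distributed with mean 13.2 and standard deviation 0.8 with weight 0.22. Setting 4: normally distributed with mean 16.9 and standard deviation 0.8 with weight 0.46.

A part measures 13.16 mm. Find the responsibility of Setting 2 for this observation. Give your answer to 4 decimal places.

Posterior ∝ prior × likelihood, so P(k | x) ∝ w_k f_k(x); normalise over all components.
Evaluate each component's likelihood at the observed value:
  p_1 = 0.27982
  p_2 = 0.497277
  p_3 = 0.498055
  p_4 = 8.95223e-06
Unnormalised posteriors:
  w_1·p_1 = 0.21 × 0.27982 = 0.0587623
  w_2·p_2 = 0.11 × 0.497277 = 0.0547005
  w_3·p_3 = 0.22 × 0.498055 = 0.109572
  w_4·p_4 = 0.46 × 8.95223e-06 = 4.11803e-06
Denominator: 0.0587623 + 0.0547005 + 0.109572 + 4.11803e-06 = 0.223039
Responsibility of Setting 2: 0.0547005 / 0.223039 ≈ 0.2453

0.2453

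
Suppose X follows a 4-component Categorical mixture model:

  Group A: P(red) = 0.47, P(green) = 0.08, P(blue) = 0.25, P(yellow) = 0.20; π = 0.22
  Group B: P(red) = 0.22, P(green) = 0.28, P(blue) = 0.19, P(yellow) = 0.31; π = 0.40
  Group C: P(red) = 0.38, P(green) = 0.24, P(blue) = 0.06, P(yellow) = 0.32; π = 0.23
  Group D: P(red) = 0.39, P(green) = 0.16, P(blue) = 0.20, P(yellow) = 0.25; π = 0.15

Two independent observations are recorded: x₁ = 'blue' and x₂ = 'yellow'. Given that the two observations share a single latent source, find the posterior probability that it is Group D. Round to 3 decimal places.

The responsibility of component k is w_k f_k(x) divided by Σ_j w_j f_j(x).
Since both observations come from the same component, the likelihood for component k is f_k(x₁)·f_k(x₂).
  L_A = [P(blue | comp) = 0.25] × [0.2] = 0.05
  L_B = [P(blue | comp) = 0.19] × [0.31] = 0.0589
  L_C = [P(blue | comp) = 0.06] × [0.32] = 0.0192
  L_D = [P(blue | comp) = 0.20] × [0.25] = 0.05
Prior × likelihood for each component:
  w_A·L_A = 0.22 × 0.05 = 0.011
  w_B·L_B = 0.40 × 0.0589 = 0.02356
  w_C·L_C = 0.23 × 0.0192 = 0.004416
  w_D·L_D = 0.15 × 0.05 = 0.0075
Normaliser: 0.011 + 0.02356 + 0.004416 + 0.0075 = 0.046476
Responsibility of Group D: 0.0075 / 0.046476 ≈ 0.161

0.161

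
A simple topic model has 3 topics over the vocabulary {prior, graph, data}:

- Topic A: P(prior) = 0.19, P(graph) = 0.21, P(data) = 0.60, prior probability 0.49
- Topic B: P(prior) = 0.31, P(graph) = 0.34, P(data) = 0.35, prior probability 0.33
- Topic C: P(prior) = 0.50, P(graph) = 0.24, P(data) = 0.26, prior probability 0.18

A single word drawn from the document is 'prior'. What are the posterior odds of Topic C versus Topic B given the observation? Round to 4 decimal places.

0.8798

Posterior odds = (π_i f_i(x)) / (π_j f_j(x)); the normalising sum cancels.
Component likelihoods at x = 'prior':
  p_A = P(prior | comp) = 0.19
  p_B = P(prior | comp) = 0.31
  p_C = P(prior | comp) = 0.50
Odds = (0.18/0.33) × (0.5/0.31) = 0.545455 × 1.6129 ≈ 0.8798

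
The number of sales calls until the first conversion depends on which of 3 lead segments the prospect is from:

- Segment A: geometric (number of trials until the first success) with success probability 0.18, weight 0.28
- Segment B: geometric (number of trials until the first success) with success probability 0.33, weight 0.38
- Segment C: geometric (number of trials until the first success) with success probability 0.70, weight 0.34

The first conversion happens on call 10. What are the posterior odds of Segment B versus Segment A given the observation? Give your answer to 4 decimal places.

Since P(k|x) ∝ P(Z=k) f_k(x), the posterior odds are P(Z=i) f_i(x) / (P(Z=j) f_j(x)).
Component likelihoods at x = 10:
  p_A = 0.0301715
  p_B = 0.00897816
  p_C = 1.37781e-05
Posterior odds = (P(Z=B)·p_B) / (P(Z=A)·p_A) = (0.38·0.00897816) / (0.28·0.0301715) = 0.0034117 / 0.00844803 ≈ 0.4038

0.4038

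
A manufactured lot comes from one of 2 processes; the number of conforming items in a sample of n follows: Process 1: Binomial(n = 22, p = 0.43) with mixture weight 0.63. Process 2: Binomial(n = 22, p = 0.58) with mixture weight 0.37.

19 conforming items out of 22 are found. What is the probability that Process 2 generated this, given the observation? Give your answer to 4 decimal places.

0.9858

P(component k | x) = π_k·f_k(x) / marginal(x), where marginal(x) = Σ_j π_j·f_j(x).
Component likelihoods at x = 19 conforming items out of 22:
  f_1 = C(22,19)·0.43^19·0.57^3 = 1540·1.08618e-07·0.185193 = 3.09775e-05
  f_2 = C(22,19)·0.58^19·0.42^3 = 1540·3.19987e-05·0.074088 = 0.0036509
Prior × likelihood for each component:
  π_1·f_1 = 0.63 × 3.09775e-05 = 1.95158e-05
  π_2·f_2 = 0.37 × 0.0036509 = 0.00135083
Normaliser: 1.95158e-05 + 0.00135083 = 0.00137035
P(Process 2 | x) ≈ 0.9858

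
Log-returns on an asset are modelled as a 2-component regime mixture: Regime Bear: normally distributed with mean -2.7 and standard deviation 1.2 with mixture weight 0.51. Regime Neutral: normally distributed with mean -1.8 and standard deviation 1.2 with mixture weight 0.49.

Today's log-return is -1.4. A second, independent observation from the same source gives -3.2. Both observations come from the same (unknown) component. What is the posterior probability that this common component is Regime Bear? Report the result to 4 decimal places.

0.5256

Posterior ∝ prior × likelihood, so P(k | x) ∝ π_k f_k(x); normalise over all components.
Since both observations come from the same component, the likelihood for component k is f_k(x₁)·f_k(x₂).
  p_Bear = [0.184877] × [0.30481] = 0.0563524
  p_Neutral = [0.314486] × [0.168332] = 0.0529381
Weight by the priors:
  π_Bear·p_Bear = 0.51 × 0.0563524 = 0.0287397
  π_Neutral·p_Neutral = 0.49 × 0.0529381 = 0.0259397
Normaliser: 0.0287397 + 0.0259397 = 0.0546794
So the posterior for Regime Bear is 0.0287397 / 0.0546794 ≈ 0.5256.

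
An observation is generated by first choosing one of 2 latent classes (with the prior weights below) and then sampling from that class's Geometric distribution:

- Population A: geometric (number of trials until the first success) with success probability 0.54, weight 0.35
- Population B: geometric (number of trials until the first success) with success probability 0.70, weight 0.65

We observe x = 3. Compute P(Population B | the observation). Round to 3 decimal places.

0.506

Posterior ∝ prior × likelihood, so P(k | x) ∝ π_k f_k(x); normalise over all components.
Component likelihoods at x = 3:
  L_A = 0.114264
  L_B = 0.063
Multiply by the mixture weights:
  π_A·L_A = 0.35 × 0.114264 = 0.0399924
  π_B·L_B = 0.65 × 0.063 = 0.04095
Denominator: 0.0399924 + 0.04095 = 0.0809424
So the posterior for Population B is 0.04095 / 0.0809424 ≈ 0.506.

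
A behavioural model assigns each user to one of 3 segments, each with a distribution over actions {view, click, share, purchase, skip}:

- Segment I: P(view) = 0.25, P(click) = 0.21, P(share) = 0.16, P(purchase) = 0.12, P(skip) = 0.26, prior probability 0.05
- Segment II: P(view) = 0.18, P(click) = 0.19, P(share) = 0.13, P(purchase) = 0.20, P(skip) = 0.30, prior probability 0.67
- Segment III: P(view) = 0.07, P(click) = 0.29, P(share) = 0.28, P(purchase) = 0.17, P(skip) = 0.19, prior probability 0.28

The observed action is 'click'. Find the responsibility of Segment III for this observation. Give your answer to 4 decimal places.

Apply Bayes' rule: the posterior for each component is proportional to its prior times its likelihood at x.
Evaluate each component's likelihood at the observed value:
  f_I = 0.21
  f_II = 0.19
  f_III = 0.29
Prior × likelihood for each component:
  w_I·f_I = 0.05 × 0.21 = 0.0105
  w_II·f_II = 0.67 × 0.19 = 0.1273
  w_III·f_III = 0.28 × 0.29 = 0.0812
Sum: 0.0105 + 0.1273 + 0.0812 = 0.219
So the posterior for Segment III is 0.0812 / 0.219 ≈ 0.3708.

0.3708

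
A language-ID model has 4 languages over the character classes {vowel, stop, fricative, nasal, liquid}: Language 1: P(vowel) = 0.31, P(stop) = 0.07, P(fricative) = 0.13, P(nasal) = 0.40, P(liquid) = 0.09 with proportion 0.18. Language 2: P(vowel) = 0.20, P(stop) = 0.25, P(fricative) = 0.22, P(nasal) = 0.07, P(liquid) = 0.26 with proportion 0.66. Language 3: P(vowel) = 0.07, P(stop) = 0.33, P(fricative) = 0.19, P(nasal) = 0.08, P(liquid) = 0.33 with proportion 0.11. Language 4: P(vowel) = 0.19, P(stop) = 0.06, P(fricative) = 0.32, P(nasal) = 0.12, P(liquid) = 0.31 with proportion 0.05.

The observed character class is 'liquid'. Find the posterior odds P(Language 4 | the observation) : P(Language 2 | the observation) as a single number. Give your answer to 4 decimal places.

0.0903

Since P(k|x) ∝ w_k f_k(x), the posterior odds are w_i f_i(x) / (w_j f_j(x)).
Component likelihoods at x = 'liquid':
  f_1 = 0.09
  f_2 = 0.26
  f_3 = 0.33
  f_4 = 0.31
Odds = (0.05/0.66) × (0.31/0.26) = 0.0757576 × 1.19231 ≈ 0.0903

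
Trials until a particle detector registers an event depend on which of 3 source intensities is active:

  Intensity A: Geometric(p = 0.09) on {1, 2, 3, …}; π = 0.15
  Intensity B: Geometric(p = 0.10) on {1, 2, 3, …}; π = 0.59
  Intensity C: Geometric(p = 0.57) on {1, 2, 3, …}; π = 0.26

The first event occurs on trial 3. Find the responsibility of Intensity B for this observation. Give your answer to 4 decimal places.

0.5533

Posterior ∝ prior × likelihood, so P(k | x) ∝ P(Z=k) f_k(x); normalise over all components.
Evaluate each component's likelihood at the observed value:
  f_A = 0.09·(1−0.09)^2 = 0.09·0.8281 = 0.074529
  f_B = 0.10·(1−0.10)^2 = 0.10·0.81 = 0.081
  f_C = 0.57·(1−0.57)^2 = 0.57·0.1849 = 0.105393
Multiply by the mixture weights:
  P(Z=A)·f_A = 0.15 × 0.074529 = 0.0111793
  P(Z=B)·f_B = 0.59 × 0.081 = 0.04779
  P(Z=C)·f_C = 0.26 × 0.105393 = 0.0274022
Normaliser: 0.0111793 + 0.04779 + 0.0274022 = 0.0863715
P(Intensity B | the observation) ≈ 0.5533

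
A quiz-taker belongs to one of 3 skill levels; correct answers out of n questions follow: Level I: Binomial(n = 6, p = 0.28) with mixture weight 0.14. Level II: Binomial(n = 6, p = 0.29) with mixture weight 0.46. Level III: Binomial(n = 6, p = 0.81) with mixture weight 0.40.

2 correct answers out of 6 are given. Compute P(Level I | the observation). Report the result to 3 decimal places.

Posterior ∝ prior × likelihood, so P(k | x) ∝ π_k f_k(x); normalise over all components.
Component likelihoods at x = 2 correct answers out of 6:
  p_I = 0.316037
  p_II = 0.320568
  p_III = 0.0128255
Multiply by the mixture weights:
  π_I·p_I = 0.14 × 0.316037 = 0.0442451
  π_II·p_II = 0.46 × 0.320568 = 0.147461
  π_III·p_III = 0.40 × 0.0128255 = 0.00513022
Denominator: 0.0442451 + 0.147461 + 0.00513022 = 0.196837
Responsibility of Level I: 0.0442451 / 0.196837 ≈ 0.225

0.225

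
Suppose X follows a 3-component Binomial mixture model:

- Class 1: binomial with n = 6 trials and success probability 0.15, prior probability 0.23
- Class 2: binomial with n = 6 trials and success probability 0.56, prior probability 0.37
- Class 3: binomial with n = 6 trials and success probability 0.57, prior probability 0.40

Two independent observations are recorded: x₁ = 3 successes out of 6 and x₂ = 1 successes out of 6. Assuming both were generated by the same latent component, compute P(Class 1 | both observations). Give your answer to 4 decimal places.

P(component k | x) = π_k·f_k(x) / marginal(x), where marginal(x) = Σ_j π_j·f_j(x).
Since both observations come from the same component, the likelihood for component k is f_k(x₁)·f_k(x₂).
  f_1 = [0.0414534] × [0.399335] = 0.0165538
  f_2 = [0.299193] × [0.0554119] = 0.0165789
  f_3 = [0.294483] × [0.0502769] = 0.0148057
Prior × likelihood for each component:
  π_1·f_1 = 0.23 × 0.0165538 = 0.00380737
  π_2·f_2 = 0.37 × 0.0165789 = 0.00613418
  π_3·f_3 = 0.40 × 0.0148057 = 0.00592227
Denominator: 0.00380737 + 0.00613418 + 0.00592227 = 0.0158638
Responsibility of Class 1: 0.00380737 / 0.0158638 ≈ 0.2400

0.2400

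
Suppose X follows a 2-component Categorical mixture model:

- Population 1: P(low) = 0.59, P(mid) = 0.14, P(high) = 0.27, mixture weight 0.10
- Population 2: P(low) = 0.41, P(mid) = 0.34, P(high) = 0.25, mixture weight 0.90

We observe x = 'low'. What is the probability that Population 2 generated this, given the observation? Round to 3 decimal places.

By Bayes' theorem, P(k | x) = w_k f_k(x) / Σ_j w_j f_j(x).
Categorical probabilities:
  f_1 = P(low | comp) = 0.59
  f_2 = P(low | comp) = 0.41
Unnormalised posteriors:
  w_1·f_1 = 0.10 × 0.59 = 0.059
  w_2·f_2 = 0.90 × 0.41 = 0.369
Normaliser: 0.059 + 0.369 = 0.428
P(Population 2 | 'low') ≈ 0.862

0.862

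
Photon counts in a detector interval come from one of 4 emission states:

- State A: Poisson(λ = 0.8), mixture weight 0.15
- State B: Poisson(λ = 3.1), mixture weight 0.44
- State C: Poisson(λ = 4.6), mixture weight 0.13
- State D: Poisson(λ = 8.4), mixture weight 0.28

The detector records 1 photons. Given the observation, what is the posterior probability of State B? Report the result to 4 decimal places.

0.5041

P(component k | x) = π_k·f_k(x) / marginal(x), where marginal(x) = Σ_j π_j·f_j(x).
Evaluate each component's likelihood at the observed value:
  p_A = e^(−0.8)·0.8^1/1! = 0.359463
  p_B = e^(−3.1)·3.1^1/1! = 0.139653
  p_C = e^(−4.6)·4.6^1/1! = 0.0462384
  p_D = e^(−8.4)·8.4^1/1! = 0.00188889
Unnormalised posteriors:
  π_A·p_A = 0.15 × 0.359463 = 0.0539195
  π_B·p_B = 0.44 × 0.139653 = 0.0614471
  π_C·p_C = 0.13 × 0.0462384 = 0.006011
  π_D·p_D = 0.28 × 0.00188889 = 0.000528888
Normaliser: 0.0539195 + 0.0614471 + 0.006011 + 0.000528888 = 0.121906
P(State B | x) = 0.0614471 / 0.121906 ≈ 0.5041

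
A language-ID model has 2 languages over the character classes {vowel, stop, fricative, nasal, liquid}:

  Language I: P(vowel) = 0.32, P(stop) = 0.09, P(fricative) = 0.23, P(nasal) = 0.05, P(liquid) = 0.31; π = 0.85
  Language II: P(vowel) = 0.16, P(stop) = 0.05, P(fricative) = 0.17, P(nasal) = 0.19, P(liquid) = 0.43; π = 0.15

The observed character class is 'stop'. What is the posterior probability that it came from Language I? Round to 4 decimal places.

0.9107

P(component k | x) = P(Z=k)·f_k(x) / marginal(x), where marginal(x) = Σ_j P(Z=j)·f_j(x).
Evaluate each component's likelihood at the observed value:
  L_I = 0.09
  L_II = 0.05
Unnormalised posteriors:
  P(Z=I)·L_I = 0.85 × 0.09 = 0.0765
  P(Z=II)·L_II = 0.15 × 0.05 = 0.0075
Sum: 0.0765 + 0.0075 = 0.084
P(Language I | data) ≈ 0.9107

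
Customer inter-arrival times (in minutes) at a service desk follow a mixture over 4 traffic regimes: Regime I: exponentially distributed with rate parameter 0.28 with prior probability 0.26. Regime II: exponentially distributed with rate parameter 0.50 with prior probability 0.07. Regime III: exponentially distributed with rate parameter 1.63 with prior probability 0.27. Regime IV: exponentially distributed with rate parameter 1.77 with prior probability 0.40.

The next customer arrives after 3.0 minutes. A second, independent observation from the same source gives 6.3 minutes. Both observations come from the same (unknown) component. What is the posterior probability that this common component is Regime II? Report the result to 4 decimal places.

P(component k | x) = π_k·f_k(x) / marginal(x), where marginal(x) = Σ_j π_j·f_j(x).
Since both observations come from the same component, the likelihood for component k is f_k(x₁)·f_k(x₂).
  p_I = [0.120879] × [0.0479803] = 0.0057998
  p_II = [0.111565] × [0.0214261] = 0.0023904
  p_III = [0.0122599] × [5.6548e-05] = 6.93274e-07
  p_IV = [0.00874721] × [2.54188e-05] = 2.22344e-07
Unnormalised posteriors:
  π_I·p_I = 0.26 × 0.0057998 = 0.00150795
  π_II·p_II = 0.07 × 0.0023904 = 0.000167328
  π_III·p_III = 0.27 × 6.93274e-07 = 1.87184e-07
  π_IV·p_IV = 0.40 × 2.22344e-07 = 8.89375e-08
Evidence: 0.00150795 + 0.000167328 + 1.87184e-07 + 8.89375e-08 = 0.00167555
Responsibility of Regime II: 0.000167328 / 0.00167555 ≈ 0.0999

0.0999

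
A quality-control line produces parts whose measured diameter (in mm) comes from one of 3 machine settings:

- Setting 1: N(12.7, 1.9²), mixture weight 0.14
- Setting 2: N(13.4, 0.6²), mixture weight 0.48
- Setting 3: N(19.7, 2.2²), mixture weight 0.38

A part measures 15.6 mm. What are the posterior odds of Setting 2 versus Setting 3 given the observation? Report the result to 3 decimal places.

0.032

The posterior odds equal the prior odds times the likelihood ratio: (π_i/π_j)·(f_i(x)/f_j(x)).
Evaluate each component's likelihood at the observed value:
  f_1 = (1/(1.9·√(2π)))·exp(−(15.6−12.7)²/(2·1.9²)) = 0.209970·exp(-1.16482) = 0.0655061
  f_2 = (1/(0.6·√(2π)))·exp(−(15.6−13.4)²/(2·0.6²)) = 0.664904·exp(-6.72222) = 0.000800451
  f_3 = (1/(2.2·√(2π)))·exp(−(15.6−19.7)²/(2·2.2²)) = 0.181337·exp(-1.73657) = 0.0319378
Odds = (0.48/0.38) × (0.000800451/0.0319378) = 1.26316 × 0.0250628 ≈ 0.032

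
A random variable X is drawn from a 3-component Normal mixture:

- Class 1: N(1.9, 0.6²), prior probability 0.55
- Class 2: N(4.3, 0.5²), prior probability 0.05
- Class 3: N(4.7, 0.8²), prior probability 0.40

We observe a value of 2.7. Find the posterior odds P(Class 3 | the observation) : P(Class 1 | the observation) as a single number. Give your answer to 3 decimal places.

0.058

The posterior odds equal the prior odds times the likelihood ratio: (P(Z=i)/P(Z=j))·(f_i(x)/f_j(x)).
Normal densities:
  L_1 = 0.27335
  L_2 = 0.00476818
  L_3 = 0.0219104
Odds = (0.40/0.55) × (0.0219104/0.27335) = 0.727273 × 0.080155 ≈ 0.058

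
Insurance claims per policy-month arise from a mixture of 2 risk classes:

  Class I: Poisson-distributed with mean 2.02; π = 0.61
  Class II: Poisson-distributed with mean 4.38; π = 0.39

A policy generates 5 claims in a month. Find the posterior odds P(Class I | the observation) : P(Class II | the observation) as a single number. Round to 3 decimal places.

0.346

Only the two components matter; the odds are (w_i f_i(x)) / (w_j f_j(x)).
Component likelihoods at x = 5 claims:
  L_I = 0.0371793
  L_II = 0.168259
0.0226793 / 0.0656212 ≈ 0.346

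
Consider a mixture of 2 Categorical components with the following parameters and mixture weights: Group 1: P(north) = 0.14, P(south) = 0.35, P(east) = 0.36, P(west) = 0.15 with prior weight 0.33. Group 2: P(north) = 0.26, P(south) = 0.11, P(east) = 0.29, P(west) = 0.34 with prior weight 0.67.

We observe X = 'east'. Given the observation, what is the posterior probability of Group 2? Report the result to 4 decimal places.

Apply Bayes' rule: the posterior for each component is proportional to its prior times its likelihood at x.
Categorical probabilities:
  f_1 = P(east | comp) = 0.36
  f_2 = P(east | comp) = 0.29
Prior × likelihood for each component:
  π_1·f_1 = 0.33 × 0.36 = 0.1188
  π_2·f_2 = 0.67 × 0.29 = 0.1943
Evidence: 0.1188 + 0.1943 = 0.3131
Responsibility of Group 2: 0.1943 / 0.3131 ≈ 0.6206

0.6206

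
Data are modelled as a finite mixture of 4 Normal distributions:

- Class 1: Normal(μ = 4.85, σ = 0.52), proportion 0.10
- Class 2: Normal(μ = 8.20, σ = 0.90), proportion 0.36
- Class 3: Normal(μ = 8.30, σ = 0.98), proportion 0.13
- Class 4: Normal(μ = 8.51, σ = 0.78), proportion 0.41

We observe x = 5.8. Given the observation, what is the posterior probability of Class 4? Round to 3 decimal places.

Posterior ∝ prior × likelihood, so P(k | x) ∝ w_k f_k(x); normalise over all components.
Component likelihoods at x = 5.8:
  p_1 = (1/(0.52·√(2π)))·exp(−(5.8−4.85)²/(2·0.52²)) = 0.767197·exp(-1.66882) = 0.144592
  p_2 = (1/(0.90·√(2π)))·exp(−(5.8−8.20)²/(2·0.90²)) = 0.443269·exp(-3.55556) = 0.0126622
  p_3 = (1/(0.98·√(2π)))·exp(−(5.8−8.30)²/(2·0.98²)) = 0.407084·exp(-3.25385) = 0.0157237
  p_4 = (1/(0.78·√(2π)))·exp(−(5.8−8.51)²/(2·0.78²)) = 0.511464·exp(-6.03559) = 0.00122347
Prior × likelihood for each component:
  w_1·p_1 = 0.10 × 0.144592 = 0.0144592
  w_2·p_2 = 0.36 × 0.0126622 = 0.00455839
  w_3·p_3 = 0.13 × 0.0157237 = 0.00204408
  w_4·p_4 = 0.41 × 0.00122347 = 0.000501624
Denominator: 0.0144592 + 0.00455839 + 0.00204408 + 0.000501624 = 0.0215633
P(Class 4 | data) = 0.000501624 / 0.0215633 ≈ 0.023

0.023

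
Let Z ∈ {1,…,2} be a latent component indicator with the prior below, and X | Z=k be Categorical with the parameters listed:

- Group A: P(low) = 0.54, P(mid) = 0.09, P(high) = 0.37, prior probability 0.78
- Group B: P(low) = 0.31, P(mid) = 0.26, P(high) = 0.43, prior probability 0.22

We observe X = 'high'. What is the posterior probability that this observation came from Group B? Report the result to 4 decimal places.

0.2469

By Bayes' theorem, P(k | x) = w_k f_k(x) / Σ_j w_j f_j(x).
Categorical probabilities:
  f_A = P(high | comp) = 0.37
  f_B = P(high | comp) = 0.43
Prior × likelihood for each component:
  w_A·f_A = 0.78 × 0.37 = 0.2886
  w_B·f_B = 0.22 × 0.43 = 0.0946
Denominator: 0.2886 + 0.0946 = 0.3832
P(Group B | data) = 0.0946 / 0.3832 ≈ 0.2469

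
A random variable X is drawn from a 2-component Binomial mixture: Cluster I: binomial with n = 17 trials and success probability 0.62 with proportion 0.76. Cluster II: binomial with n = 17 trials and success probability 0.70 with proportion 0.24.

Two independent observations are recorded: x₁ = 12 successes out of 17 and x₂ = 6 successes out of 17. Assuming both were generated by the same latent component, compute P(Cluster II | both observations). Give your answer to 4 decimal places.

Apply Bayes' rule: the posterior for each component is proportional to its prior times its likelihood at x.
Since both observations come from the same component, the likelihood for component k is f_k(x₁)·f_k(x₂).
  p_I = [C(17,12)·0.62^12·0.38^5 = 6188·0.00322627·0.00792352 = 0.158186] × [0.0167707] = 0.00265289
  p_II = [C(17,12)·0.70^12·0.30^5 = 6188·0.0138413·0.00243 = 0.208129] × [0.0025793] = 0.000536828
Unnormalised posteriors:
  π_I·p_I = 0.76 × 0.00265289 = 0.00201619
  π_II·p_II = 0.24 × 0.000536828 = 0.000128839
Sum: 0.00201619 + 0.000128839 = 0.00214503
So the posterior for Cluster II is 0.000128839 / 0.00214503 ≈ 0.0601.

0.0601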